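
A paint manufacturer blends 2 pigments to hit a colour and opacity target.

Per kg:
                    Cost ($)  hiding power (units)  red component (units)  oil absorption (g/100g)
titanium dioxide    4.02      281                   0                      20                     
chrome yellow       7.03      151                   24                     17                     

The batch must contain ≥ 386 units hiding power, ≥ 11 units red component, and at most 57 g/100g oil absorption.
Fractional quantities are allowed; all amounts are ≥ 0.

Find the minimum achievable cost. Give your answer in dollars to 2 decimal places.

$7.75

This is a linear program. Let x1 = kg of titanium dioxide, x2 = kg of chrome yellow.
min 4.02x1 + 7.03x2 subject to:
  281x1 + 151x2 ≥ 386   (hiding power)
  24x2 ≥ 11   (red component)
  20x1 + 17x2 ≤ 57   (oil absorption)
  x1, x2 ≥ 0.
Both inputs are positive at the optimum. Binding constraints: hiding power and red component.
That vertex is x1 = 1.127, x2 = 0.4583.
Hence cost = 4.02·1.127 + 7.03·0.4583 = $7.7524.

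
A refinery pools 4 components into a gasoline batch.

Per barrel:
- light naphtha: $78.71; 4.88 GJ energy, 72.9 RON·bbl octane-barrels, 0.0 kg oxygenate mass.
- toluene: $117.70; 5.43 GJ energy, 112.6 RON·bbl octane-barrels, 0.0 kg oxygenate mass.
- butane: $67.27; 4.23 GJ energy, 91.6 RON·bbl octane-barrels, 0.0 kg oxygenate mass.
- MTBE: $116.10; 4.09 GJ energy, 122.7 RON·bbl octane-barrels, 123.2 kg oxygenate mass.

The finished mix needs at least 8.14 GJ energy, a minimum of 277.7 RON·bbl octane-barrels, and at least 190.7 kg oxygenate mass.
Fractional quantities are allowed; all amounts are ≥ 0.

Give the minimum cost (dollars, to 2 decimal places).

$244.17

Treat it as an LP. Let x1 = barrels of light naphtha, x2 = barrels of toluene, x3 = barrels of butane, x4 = barrels of MTBE.
Minimize 78.71x1 + 117.7x2 + 67.27x3 + 116.1x4 subject to:
  4.88x1 + 5.43x2 + 4.23x3 + 4.09x4 ≥ 8.14   (energy)
  72.9x1 + 112.6x2 + 91.6x3 + 122.7x4 ≥ 277.7   (octane-barrels)
  123.2x4 ≥ 190.7   (oxygenate mass)
  x1, x2, x3, x4 ≥ 0.
At the optimum only butane, MTBE are positive (light naphtha, toluene = 0). The octane-barrels and oxygenate mass requirements are met with equality.
So butane = 0.95823 barrels, MTBE = 1.5479 barrels.
Hence cost = 67.27·0.95823 + 116.1·1.5479 = $244.1713.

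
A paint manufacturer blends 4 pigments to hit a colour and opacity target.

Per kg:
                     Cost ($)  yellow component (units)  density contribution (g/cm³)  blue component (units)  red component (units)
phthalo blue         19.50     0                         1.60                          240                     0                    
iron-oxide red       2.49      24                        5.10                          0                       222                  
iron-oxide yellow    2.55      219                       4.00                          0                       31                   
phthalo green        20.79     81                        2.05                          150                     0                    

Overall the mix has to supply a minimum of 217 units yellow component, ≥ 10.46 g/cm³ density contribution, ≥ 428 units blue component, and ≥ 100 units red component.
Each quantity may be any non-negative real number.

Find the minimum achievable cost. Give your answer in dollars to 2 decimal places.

$39.03

Let x1 = kg of phthalo blue, x2 = kg of iron-oxide red, x3 = kg of iron-oxide yellow, x4 = kg of phthalo green.
Minimize 19.5x1 + 2.49x2 + 2.55x3 + 20.79x4 subject to:
  24x2 + 219x3 + 81x4 ≥ 217   (yellow component)
  1.6x1 + 5.1x2 + 4x3 + 2.05x4 ≥ 10.46   (density contribution)
  240x1 + 150x4 ≥ 428   (blue component)
  222x2 + 31x3 ≥ 100   (red component)
  x1, x2, x3, x4 ≥ 0.
The optimal basis is {phthalo blue, iron-oxide red, iron-oxide yellow}; phthalo green drops out. The yellow component, density contribution, blue component requirements are met with equality.
Solving gives x1 = 1.7833, x2 = 0.78153, x3 = 0.90522.
Cost = 19.5·1.7833 + 2.49·0.78153 + 2.55·0.90522 = 39.0287.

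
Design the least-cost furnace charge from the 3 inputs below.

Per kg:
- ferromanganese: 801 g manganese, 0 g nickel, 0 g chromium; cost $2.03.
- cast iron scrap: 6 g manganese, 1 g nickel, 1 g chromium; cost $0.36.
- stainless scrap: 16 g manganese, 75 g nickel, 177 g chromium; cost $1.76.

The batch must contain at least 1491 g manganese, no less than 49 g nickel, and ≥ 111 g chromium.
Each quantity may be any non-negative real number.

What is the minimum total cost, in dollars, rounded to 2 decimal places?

This is a linear program. Let x1 = kg of ferromanganese, x2 = kg of cast iron scrap, x3 = kg of stainless scrap.
Minimize 2.03x1 + 0.36x2 + 1.76x3 with:
  801x1 + 6x2 + 16x3 ≥ 1491   (manganese)
  1x2 + 75x3 ≥ 49   (nickel)
  1x2 + 177x3 ≥ 111   (chromium)
  x1, x2, x3 ≥ 0.
The minimum-cost mix takes nothing from cast iron scrap — only ferromanganese, stainless scrap. There the manganese and nickel constraints are tight.
That vertex is x1 = 1.848, x3 = 0.6533.
Objective = 2.03·1.848 + 1.76·0.6533 = 4.9012.

$4.90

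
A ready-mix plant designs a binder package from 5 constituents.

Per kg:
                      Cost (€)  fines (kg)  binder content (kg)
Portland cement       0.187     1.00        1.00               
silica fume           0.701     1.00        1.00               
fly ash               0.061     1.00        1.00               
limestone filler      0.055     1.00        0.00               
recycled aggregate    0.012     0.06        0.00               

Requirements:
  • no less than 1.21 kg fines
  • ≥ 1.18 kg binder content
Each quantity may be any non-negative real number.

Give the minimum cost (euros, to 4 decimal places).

€0.0736

This is a linear program. Let x1 = kg of Portland cement, x2 = kg of silica fume, x3 = kg of fly ash, x4 = kg of limestone filler, x5 = kg of recycled aggregate.
min 0.187x1 + 0.701x2 + 0.061x3 + 0.055x4 + 0.012x5 subject to:
  1x1 + 1x2 + 1x3 + 1x4 + 0.06x5 ≥ 1.21   (fines)
  1x1 + 1x2 + 1x3 ≥ 1.18   (binder content)
  x1, x2, x3, x4, x5 ≥ 0.
The optimal basis is {fly ash, limestone filler}; Portland cement, silica fume, recycled aggregate drop out. There the fines and binder content constraints are tight.
That vertex is x3 = 1.18, x4 = 0.03.
Hence cost = 0.061·1.18 + 0.055·0.03 = €0.073630.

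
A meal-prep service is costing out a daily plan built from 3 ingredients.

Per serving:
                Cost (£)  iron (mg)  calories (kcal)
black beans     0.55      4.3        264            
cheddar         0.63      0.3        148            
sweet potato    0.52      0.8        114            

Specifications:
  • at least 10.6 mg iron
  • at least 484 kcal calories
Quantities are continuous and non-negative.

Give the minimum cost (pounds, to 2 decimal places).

£1.36

Let x1 = servings of black beans, x2 = servings of cheddar, x3 = servings of sweet potato.
Minimise 0.55x1 + 0.63x2 + 0.52x3 with:
  4.3x1 + 0.3x2 + 0.8x3 ≥ 10.6   (iron)
  264x1 + 148x2 + 114x3 ≥ 484   (calories)
  x1, x2, x3 ≥ 0.
The minimum-cost mix takes nothing from cheddar, sweet potato — only black beans. Binding constraint: iron.
Optimal quantities: black beans = 2.465 servings.
Total cost: 0.55·2.465 = 1.3558.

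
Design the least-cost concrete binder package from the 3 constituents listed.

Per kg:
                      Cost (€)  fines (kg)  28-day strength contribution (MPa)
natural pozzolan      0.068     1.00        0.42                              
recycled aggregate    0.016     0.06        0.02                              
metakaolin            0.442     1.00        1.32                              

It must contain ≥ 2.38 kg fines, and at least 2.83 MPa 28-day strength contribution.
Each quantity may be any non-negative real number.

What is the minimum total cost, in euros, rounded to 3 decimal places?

Let x1 = kg of natural pozzolan, x2 = kg of recycled aggregate, x3 = kg of metakaolin.
Minimize 0.068x1 + 0.016x2 + 0.442x3 with:
  1x1 + 0.06x2 + 1x3 ≥ 2.38   (fines)
  0.42x1 + 0.02x2 + 1.32x3 ≥ 2.83   (28-day strength contribution)
  x1, x2, x3 ≥ 0.
At the optimum only natural pozzolan is positive (recycled aggregate, metakaolin = 0). There the 28-day strength contribution constraint is tight.
So natural pozzolan = 6.738 kg.
Cost = 0.068·6.738 = 0.45818.

€0.458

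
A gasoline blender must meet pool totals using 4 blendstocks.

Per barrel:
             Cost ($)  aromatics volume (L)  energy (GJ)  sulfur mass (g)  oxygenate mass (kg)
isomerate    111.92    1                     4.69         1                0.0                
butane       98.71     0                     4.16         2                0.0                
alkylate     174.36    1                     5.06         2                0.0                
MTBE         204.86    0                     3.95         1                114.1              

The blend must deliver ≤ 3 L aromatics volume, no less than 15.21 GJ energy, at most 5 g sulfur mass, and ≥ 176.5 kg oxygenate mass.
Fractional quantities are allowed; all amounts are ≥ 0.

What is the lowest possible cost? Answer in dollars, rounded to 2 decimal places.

This is a linear program. Let x1 = barrels of isomerate, x2 = barrels of butane, x3 = barrels of alkylate, x4 = barrels of MTBE.
min 111.92x1 + 98.71x2 + 174.36x3 + 204.86x4 s.t.:
  1x1 + 1x3 ≤ 3   (aromatics volume)
  4.69x1 + 4.16x2 + 5.06x3 + 3.95x4 ≥ 15.21   (energy)
  1x1 + 2x2 + 2x3 + 1x4 ≤ 5   (sulfur mass)
  114.1x4 ≥ 176.5   (oxygenate mass)
  x1, x2, x3, x4 ≥ 0.
The optimal basis is {isomerate, butane, MTBE}; alkylate drops out. Binding constraints: energy, sulfur mass, oxygenate mass.
Solving gives x1 = 0.7346, x2 = 1.359, x4 = 1.547.
Cost = 111.92·0.7346 + 98.71·1.359 + 204.86·1.547 = 533.2817.

$533.28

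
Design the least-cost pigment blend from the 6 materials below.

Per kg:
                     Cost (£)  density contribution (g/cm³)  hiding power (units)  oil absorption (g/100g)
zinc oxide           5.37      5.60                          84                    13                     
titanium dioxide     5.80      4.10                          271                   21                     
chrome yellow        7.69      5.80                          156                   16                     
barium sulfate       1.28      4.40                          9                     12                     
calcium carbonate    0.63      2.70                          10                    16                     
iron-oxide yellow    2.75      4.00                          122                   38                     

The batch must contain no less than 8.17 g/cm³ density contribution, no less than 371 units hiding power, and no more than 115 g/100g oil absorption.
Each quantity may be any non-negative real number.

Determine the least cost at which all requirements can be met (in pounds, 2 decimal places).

This is a linear program. Let x1 = kg of zinc oxide, x2 = kg of titanium dioxide, x3 = kg of chrome yellow, x4 = kg of barium sulfate, x5 = kg of calcium carbonate, x6 = kg of iron-oxide yellow.
min 5.37x1 + 5.8x2 + 7.69x3 + 1.28x4 + 0.63x5 + 2.75x6 subject to:
  5.6x1 + 4.1x2 + 5.8x3 + 4.4x4 + 2.7x5 + 4x6 ≥ 8.17   (density contribution)
  84x1 + 271x2 + 156x3 + 9x4 + 10x5 + 122x6 ≥ 371   (hiding power)
  13x1 + 21x2 + 16x3 + 12x4 + 16x5 + 38x6 ≤ 115   (oil absorption)
  x1, x2, x3, x4, x5, x6 ≥ 0.
The cheapest feasible vertex uses only titanium dioxide, iron-oxide yellow; zinc oxide, chrome yellow, barium sulfate, calcium carbonate are not used. There the density contribution and hiding power constraints are tight.
Solving gives x2 = 0.83464, x6 = 1.187.
Objective = 5.8·0.83464 + 2.75·1.187 = 8.1052.

£8.11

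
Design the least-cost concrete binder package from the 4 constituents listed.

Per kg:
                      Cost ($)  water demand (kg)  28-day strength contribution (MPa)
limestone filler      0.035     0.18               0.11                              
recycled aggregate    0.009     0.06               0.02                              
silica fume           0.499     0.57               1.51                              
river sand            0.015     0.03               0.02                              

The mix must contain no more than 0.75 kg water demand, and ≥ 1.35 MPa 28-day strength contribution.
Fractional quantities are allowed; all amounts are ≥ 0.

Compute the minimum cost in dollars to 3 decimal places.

Set it up as a linear program. Let x1 = kg of limestone filler, x2 = kg of recycled aggregate, x3 = kg of silica fume, x4 = kg of river sand.
min 0.035x1 + 0.009x2 + 0.499x3 + 0.015x4 with:
  0.18x1 + 0.06x2 + 0.57x3 + 0.03x4 ≤ 0.75   (water demand)
  0.11x1 + 0.02x2 + 1.51x3 + 0.02x4 ≥ 1.35   (28-day strength contribution)
  x1, x2, x3, x4 ≥ 0.
The optimal basis is {limestone filler, silica fume}; recycled aggregate, river sand drop out. The water demand and 28-day strength contribution requirements are met with equality.
Solving gives x1 = 1.736, x3 = 0.7676.
Cost = 0.035·1.736 + 0.499·0.7676 = 0.44379.

$0.444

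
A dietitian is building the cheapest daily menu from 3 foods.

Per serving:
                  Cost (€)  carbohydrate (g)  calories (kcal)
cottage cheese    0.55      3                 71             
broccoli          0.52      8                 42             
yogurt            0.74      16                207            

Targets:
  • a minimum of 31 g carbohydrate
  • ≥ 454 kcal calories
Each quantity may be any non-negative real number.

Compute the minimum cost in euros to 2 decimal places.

Let x1 = servings of cottage cheese, x2 = servings of broccoli, x3 = servings of yogurt.
min 0.55x1 + 0.52x2 + 0.74x3 with:
  3x1 + 8x2 + 16x3 ≥ 31   (carbohydrate)
  71x1 + 42x2 + 207x3 ≥ 454   (calories)
  x1, x2, x3 ≥ 0.
The minimum-cost mix takes nothing from cottage cheese, broccoli — only yogurt. The calories requirement is met with equality.
Optimal quantities: yogurt = 2.193 servings.
Total cost: 0.74·2.193 = 1.6228.

€1.62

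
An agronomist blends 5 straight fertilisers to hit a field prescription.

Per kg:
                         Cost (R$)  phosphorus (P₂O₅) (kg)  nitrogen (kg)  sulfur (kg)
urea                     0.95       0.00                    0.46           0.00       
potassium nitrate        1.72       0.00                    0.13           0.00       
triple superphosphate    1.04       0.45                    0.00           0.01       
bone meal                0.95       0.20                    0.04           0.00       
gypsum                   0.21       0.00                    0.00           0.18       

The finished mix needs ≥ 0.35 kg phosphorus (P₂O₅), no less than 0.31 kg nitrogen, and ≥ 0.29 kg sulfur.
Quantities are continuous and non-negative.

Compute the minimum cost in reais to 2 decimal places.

Let x1 = kg of urea, x2 = kg of potassium nitrate, x3 = kg of triple superphosphate, x4 = kg of bone meal, x5 = kg of gypsum.
Minimize 0.95x1 + 1.72x2 + 1.04x3 + 0.95x4 + 0.21x5 s.t.:
  0.45x3 + 0.2x4 ≥ 0.35   (phosphorus (P₂O₅))
  0.46x1 + 0.13x2 + 0.04x4 ≥ 0.31   (nitrogen)
  0.01x3 + 0.18x5 ≥ 0.29   (sulfur)
  x1, x2, x3, x4, x5 ≥ 0.
The minimum-cost mix takes nothing from potassium nitrate, bone meal — only urea, triple superphosphate, gypsum. There the phosphorus (P₂O₅), nitrogen, sulfur constraints are tight.
Optimal quantities: urea = 0.6739 kg, triple superphosphate = 0.7778 kg, gypsum = 1.568 kg.
Total cost: 0.95·0.6739 + 1.04·0.7778 + 0.21·1.568 = 1.7784.

R$1.78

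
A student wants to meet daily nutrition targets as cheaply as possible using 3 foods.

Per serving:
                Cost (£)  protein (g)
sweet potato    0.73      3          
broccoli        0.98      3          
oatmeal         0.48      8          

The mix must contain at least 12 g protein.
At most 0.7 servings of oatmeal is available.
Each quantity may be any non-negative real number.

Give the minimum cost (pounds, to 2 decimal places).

£1.89

Let x1 = servings of sweet potato, x2 = servings of broccoli, x3 = servings of oatmeal.
Minimise 0.73x1 + 0.98x2 + 0.48x3 with:
  3x1 + 3x2 + 8x3 ≥ 12   (protein)
  x3 ≤ 0.7
  x1, x2, x3 ≥ 0.
The minimum-cost mix takes nothing from broccoli — only sweet potato, oatmeal. Binding constraints: protein and the oatmeal cap.
Optimal quantities: sweet potato = 2.133 servings, oatmeal = 0.7 servings.
Hence cost = 0.73·2.133 + 0.48·0.7 = £1.8931.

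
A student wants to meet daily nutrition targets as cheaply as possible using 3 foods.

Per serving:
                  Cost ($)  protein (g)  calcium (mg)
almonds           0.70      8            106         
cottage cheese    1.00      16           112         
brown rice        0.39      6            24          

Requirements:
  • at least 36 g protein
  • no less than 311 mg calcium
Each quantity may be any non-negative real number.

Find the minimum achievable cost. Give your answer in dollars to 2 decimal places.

$2.49

Treat it as an LP. Let x1 = servings of almonds, x2 = servings of cottage cheese, x3 = servings of brown rice.
min 0.7x1 + 1x2 + 0.39x3 s.t.:
  8x1 + 16x2 + 6x3 ≥ 36   (protein)
  106x1 + 112x2 + 24x3 ≥ 311   (calcium)
  x1, x2, x3 ≥ 0.
The minimum-cost mix takes nothing from brown rice — only almonds, cottage cheese. There the protein and calcium constraints are tight.
Solving gives x1 = 1.18, x2 = 1.66.
Hence cost = 0.7·1.18 + 1·1.66 = $2.4860.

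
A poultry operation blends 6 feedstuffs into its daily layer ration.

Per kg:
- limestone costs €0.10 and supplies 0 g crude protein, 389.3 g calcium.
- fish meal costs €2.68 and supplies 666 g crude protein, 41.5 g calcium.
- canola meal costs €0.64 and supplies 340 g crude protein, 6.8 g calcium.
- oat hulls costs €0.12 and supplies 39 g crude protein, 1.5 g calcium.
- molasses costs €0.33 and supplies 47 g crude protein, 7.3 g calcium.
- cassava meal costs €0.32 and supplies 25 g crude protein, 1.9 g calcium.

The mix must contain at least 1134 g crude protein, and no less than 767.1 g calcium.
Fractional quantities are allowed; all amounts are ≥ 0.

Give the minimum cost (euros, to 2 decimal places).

€2.33

Let x1 = kg of limestone, x2 = kg of fish meal, x3 = kg of canola meal, x4 = kg of oat hulls, x5 = kg of molasses, x6 = kg of cassava meal.
Minimise 0.1x1 + 2.68x2 + 0.64x3 + 0.12x4 + 0.33x5 + 0.32x6 with:
  666x2 + 340x3 + 39x4 + 47x5 + 25x6 ≥ 1134   (crude protein)
  389.3x1 + 41.5x2 + 6.8x3 + 1.5x4 + 7.3x5 + 1.9x6 ≥ 767.1   (calcium)
  x1, x2, x3, x4, x5, x6 ≥ 0.
The cheapest feasible vertex uses only limestone, canola meal; fish meal, oat hulls, molasses, cassava meal are not used. There the crude protein and calcium constraints are tight.
So limestone = 1.912 kg, canola meal = 3.335 kg.
Total cost: 0.1·1.912 + 0.64·3.335 = 2.3256.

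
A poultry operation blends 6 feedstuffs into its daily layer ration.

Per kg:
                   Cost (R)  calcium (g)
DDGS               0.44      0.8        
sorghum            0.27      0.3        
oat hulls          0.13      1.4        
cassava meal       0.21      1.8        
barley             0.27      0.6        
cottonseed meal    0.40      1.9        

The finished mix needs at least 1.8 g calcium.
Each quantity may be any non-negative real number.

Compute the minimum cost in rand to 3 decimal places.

Set it up as a linear program. Let x1 = kg of DDGS, x2 = kg of sorghum, x3 = kg of oat hulls, x4 = kg of cassava meal, x5 = kg of barley, x6 = kg of cottonseed meal.
Minimize 0.44x1 + 0.27x2 + 0.13x3 + 0.21x4 + 0.27x5 + 0.4x6 with:
  0.8x1 + 0.3x2 + 1.4x3 + 1.8x4 + 0.6x5 + 1.9x6 ≥ 1.8   (calcium)
  x1, x2, x3, x4, x5, x6 ≥ 0.
The cheapest feasible vertex uses only oat hulls; DDGS, sorghum, cassava meal, barley, cottonseed meal are not used. There the calcium constraint is tight.
Solving gives x3 = 1.286.
Objective = 0.13·1.286 = 0.16718.

R0.167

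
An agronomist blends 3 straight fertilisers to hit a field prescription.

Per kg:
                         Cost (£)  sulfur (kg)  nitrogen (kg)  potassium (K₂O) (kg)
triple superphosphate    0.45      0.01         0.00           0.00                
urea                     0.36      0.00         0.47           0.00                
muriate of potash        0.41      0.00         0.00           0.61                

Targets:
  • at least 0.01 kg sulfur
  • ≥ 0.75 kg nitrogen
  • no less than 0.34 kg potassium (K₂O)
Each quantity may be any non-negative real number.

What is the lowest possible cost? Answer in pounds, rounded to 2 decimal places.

£1.25

This is a linear program. Let x1 = kg of triple superphosphate, x2 = kg of urea, x3 = kg of muriate of potash.
min 0.45x1 + 0.36x2 + 0.41x3 with:
  0.01x1 ≥ 0.01   (sulfur)
  0.47x2 ≥ 0.75   (nitrogen)
  0.61x3 ≥ 0.34   (potassium (K₂O))
  x1, x2, x3 ≥ 0.
All 3 inputs are positive at the optimum. The sulfur, nitrogen, potassium (K₂O) requirements are met with equality.
So triple superphosphate = 1 kg, urea = 1.596 kg, muriate of potash = 0.5574 kg.
Hence cost = 0.45·1 + 0.36·1.596 + 0.41·0.5574 = £1.2531.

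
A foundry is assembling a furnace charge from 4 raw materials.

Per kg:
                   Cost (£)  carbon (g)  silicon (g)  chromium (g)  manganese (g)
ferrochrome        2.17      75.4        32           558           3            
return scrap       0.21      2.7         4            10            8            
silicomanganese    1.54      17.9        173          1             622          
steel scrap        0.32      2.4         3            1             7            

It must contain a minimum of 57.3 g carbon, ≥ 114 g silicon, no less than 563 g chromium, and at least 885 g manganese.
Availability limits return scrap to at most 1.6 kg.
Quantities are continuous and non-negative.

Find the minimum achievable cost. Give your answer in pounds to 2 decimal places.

Set it up as a linear program. Let x1 = kg of ferrochrome, x2 = kg of return scrap, x3 = kg of silicomanganese, x4 = kg of steel scrap.
Minimise 2.17x1 + 0.21x2 + 1.54x3 + 0.32x4 subject to:
  75.4x1 + 2.7x2 + 17.9x3 + 2.4x4 ≥ 57.3   (carbon)
  32x1 + 4x2 + 173x3 + 3x4 ≥ 114   (silicon)
  558x1 + 10x2 + 1x3 + 1x4 ≥ 563   (chromium)
  3x1 + 8x2 + 622x3 + 7x4 ≥ 885   (manganese)
  x2 ≤ 1.6
  x1, x2, x3, x4 ≥ 0.
The cheapest feasible vertex uses only ferrochrome, silicomanganese; return scrap, steel scrap are not used. There the chromium and manganese constraints are tight.
Solving gives x1 = 1.006, x3 = 1.418.
Objective = 2.17·1.006 + 1.54·1.418 = 4.3667.

£4.37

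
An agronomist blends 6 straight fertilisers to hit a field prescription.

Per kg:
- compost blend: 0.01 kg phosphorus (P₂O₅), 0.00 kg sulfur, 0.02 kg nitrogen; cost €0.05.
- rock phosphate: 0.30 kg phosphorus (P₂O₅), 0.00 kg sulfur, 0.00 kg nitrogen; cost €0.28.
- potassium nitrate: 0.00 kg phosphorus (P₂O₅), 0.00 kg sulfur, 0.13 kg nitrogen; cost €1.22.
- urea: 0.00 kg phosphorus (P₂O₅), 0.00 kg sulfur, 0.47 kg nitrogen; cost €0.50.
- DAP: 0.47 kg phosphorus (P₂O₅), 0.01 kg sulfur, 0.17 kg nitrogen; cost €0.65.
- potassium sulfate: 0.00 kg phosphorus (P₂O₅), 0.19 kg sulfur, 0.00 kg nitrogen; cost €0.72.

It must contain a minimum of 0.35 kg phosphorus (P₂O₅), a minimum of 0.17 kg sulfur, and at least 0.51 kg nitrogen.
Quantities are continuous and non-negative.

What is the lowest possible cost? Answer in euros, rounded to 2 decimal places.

€1.51

This is a linear program. Let x1 = kg of compost blend, x2 = kg of rock phosphate, x3 = kg of potassium nitrate, x4 = kg of urea, x5 = kg of DAP, x6 = kg of potassium sulfate.
Minimise 0.05x1 + 0.28x2 + 1.22x3 + 0.5x4 + 0.65x5 + 0.72x6 s.t.:
  0.01x1 + 0.3x2 + 0.47x5 ≥ 0.35   (phosphorus (P₂O₅))
  0.01x5 + 0.19x6 ≥ 0.17   (sulfur)
  0.02x1 + 0.13x3 + 0.47x4 + 0.17x5 ≥ 0.51   (nitrogen)
  x1, x2, x3, x4, x5, x6 ≥ 0.
The cheapest feasible vertex uses only urea, DAP, potassium sulfate; compost blend, rock phosphate, potassium nitrate are not used. The phosphorus (P₂O₅), sulfur, nitrogen requirements are met with equality.
So urea = 0.8158 kg, DAP = 0.7447 kg, potassium sulfate = 0.8555 kg.
Total cost: 0.5·0.8158 + 0.65·0.7447 + 0.72·0.8555 = 1.5079.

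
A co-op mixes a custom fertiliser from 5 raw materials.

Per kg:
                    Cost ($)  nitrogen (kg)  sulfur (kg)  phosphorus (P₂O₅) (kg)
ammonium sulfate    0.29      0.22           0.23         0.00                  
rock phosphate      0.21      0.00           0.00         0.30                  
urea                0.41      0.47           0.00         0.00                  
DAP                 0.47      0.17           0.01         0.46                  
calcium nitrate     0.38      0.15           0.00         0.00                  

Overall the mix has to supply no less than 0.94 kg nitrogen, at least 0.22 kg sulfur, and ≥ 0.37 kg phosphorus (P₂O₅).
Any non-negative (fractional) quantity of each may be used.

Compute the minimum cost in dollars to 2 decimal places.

$1.17

Let x1 = kg of ammonium sulfate, x2 = kg of rock phosphate, x3 = kg of urea, x4 = kg of DAP, x5 = kg of calcium nitrate.
min 0.29x1 + 0.21x2 + 0.41x3 + 0.47x4 + 0.38x5 s.t.:
  0.22x1 + 0.47x3 + 0.17x4 + 0.15x5 ≥ 0.94   (nitrogen)
  0.23x1 + 0.01x4 ≥ 0.22   (sulfur)
  0.3x2 + 0.46x4 ≥ 0.37   (phosphorus (P₂O₅))
  x1, x2, x3, x4, x5 ≥ 0.
The optimal basis is {ammonium sulfate, urea, DAP}; rock phosphate, calcium nitrate drop out. There the nitrogen, sulfur, phosphorus (P₂O₅) constraints are tight.
Solving gives x1 = 0.9216, x3 = 1.278, x4 = 0.8043.
Total cost: 0.29·0.9216 + 0.41·1.278 + 0.47·0.8043 = 1.1693.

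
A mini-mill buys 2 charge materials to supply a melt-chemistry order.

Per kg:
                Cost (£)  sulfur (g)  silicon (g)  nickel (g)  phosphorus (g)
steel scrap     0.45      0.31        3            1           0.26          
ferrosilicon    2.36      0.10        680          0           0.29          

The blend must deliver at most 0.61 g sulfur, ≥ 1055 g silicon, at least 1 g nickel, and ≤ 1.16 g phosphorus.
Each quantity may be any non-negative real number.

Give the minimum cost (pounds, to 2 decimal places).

Let x1 = kg of steel scrap, x2 = kg of ferrosilicon.
Minimize 0.45x1 + 2.36x2 s.t.:
  0.31x1 + 0.1x2 ≤ 0.61   (sulfur)
  3x1 + 680x2 ≥ 1055   (silicon)
  1x1 ≥ 1   (nickel)
  0.26x1 + 0.29x2 ≤ 1.16   (phosphorus)
  x1, x2 ≥ 0.
Both inputs are positive at the optimum. There the silicon and nickel constraints are tight.
Solving gives x1 = 1, x2 = 1.547.
Objective = 0.45·1 + 2.36·1.547 = 4.1009.

£4.10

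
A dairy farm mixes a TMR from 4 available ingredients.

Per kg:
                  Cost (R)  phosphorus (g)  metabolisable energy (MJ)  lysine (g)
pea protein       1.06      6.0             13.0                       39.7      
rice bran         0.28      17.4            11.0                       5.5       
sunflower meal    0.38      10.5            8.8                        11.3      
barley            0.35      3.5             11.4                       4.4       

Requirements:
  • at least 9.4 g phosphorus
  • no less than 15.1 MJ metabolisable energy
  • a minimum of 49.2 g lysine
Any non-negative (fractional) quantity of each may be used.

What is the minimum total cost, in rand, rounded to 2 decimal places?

Treat it as an LP. Let x1 = kg of pea protein, x2 = kg of rice bran, x3 = kg of sunflower meal, x4 = kg of barley.
Minimize 1.06x1 + 0.28x2 + 0.38x3 + 0.35x4 subject to:
  6x1 + 17.4x2 + 10.5x3 + 3.5x4 ≥ 9.4   (phosphorus)
  13x1 + 11x2 + 8.8x3 + 11.4x4 ≥ 15.1   (metabolisable energy)
  39.7x1 + 5.5x2 + 11.3x3 + 4.4x4 ≥ 49.2   (lysine)
  x1, x2, x3, x4 ≥ 0.
The cheapest feasible vertex uses only pea protein, rice bran; sunflower meal, barley are not used. The phosphorus and lysine requirements are met with equality.
That vertex is x1 = 1.223, x2 = 0.1186.
Cost = 1.06·1.223 + 0.28·0.1186 = 1.3296.

R1.33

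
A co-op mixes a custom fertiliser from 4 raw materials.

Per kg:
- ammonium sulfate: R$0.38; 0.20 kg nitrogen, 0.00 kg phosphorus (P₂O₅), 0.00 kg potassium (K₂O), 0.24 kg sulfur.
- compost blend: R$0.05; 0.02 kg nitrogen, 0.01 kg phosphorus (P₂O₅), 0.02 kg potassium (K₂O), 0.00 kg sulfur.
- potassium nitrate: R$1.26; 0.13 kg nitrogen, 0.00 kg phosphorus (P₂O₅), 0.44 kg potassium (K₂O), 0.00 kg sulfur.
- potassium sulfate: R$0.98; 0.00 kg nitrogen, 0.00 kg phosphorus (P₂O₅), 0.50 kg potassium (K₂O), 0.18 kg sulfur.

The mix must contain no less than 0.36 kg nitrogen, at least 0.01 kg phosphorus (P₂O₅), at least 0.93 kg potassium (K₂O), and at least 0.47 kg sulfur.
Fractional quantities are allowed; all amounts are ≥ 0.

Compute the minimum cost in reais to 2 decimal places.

Let x1 = kg of ammonium sulfate, x2 = kg of compost blend, x3 = kg of potassium nitrate, x4 = kg of potassium sulfate.
min 0.38x1 + 0.05x2 + 1.26x3 + 0.98x4 with:
  0.2x1 + 0.02x2 + 0.13x3 ≥ 0.36   (nitrogen)
  0.01x2 ≥ 0.01   (phosphorus (P₂O₅))
  0.02x2 + 0.44x3 + 0.5x4 ≥ 0.93   (potassium (K₂O))
  0.24x1 + 0.18x4 ≥ 0.47   (sulfur)
  x1, x2, x3, x4 ≥ 0.
At the optimum only ammonium sulfate, compost blend, potassium sulfate are positive (potassium nitrate = 0). The nitrogen, potassium (K₂O), sulfur requirements are met with equality.
That vertex is x1 = 0.8487, x2 = 9.513, x4 = 1.479.
Cost = 0.38·0.8487 + 0.05·9.513 + 0.98·1.479 = 2.2476.

R$2.25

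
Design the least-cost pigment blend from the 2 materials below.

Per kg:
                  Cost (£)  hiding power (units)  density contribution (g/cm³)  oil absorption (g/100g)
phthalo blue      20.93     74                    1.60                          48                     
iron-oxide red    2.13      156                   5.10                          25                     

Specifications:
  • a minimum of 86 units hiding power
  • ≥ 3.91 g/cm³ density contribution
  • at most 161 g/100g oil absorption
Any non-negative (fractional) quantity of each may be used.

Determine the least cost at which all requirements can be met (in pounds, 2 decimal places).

£1.63

This is a linear program. Let x1 = kg of phthalo blue, x2 = kg of iron-oxide red.
min 20.93x1 + 2.13x2 s.t.:
  74x1 + 156x2 ≥ 86   (hiding power)
  1.6x1 + 5.1x2 ≥ 3.91   (density contribution)
  48x1 + 25x2 ≤ 161   (oil absorption)
  x1, x2 ≥ 0.
The minimum-cost mix takes nothing from phthalo blue — only iron-oxide red. The density contribution requirement is met with equality.
That vertex is x2 = 0.7667.
Total cost: 2.13·0.7667 = 1.6331.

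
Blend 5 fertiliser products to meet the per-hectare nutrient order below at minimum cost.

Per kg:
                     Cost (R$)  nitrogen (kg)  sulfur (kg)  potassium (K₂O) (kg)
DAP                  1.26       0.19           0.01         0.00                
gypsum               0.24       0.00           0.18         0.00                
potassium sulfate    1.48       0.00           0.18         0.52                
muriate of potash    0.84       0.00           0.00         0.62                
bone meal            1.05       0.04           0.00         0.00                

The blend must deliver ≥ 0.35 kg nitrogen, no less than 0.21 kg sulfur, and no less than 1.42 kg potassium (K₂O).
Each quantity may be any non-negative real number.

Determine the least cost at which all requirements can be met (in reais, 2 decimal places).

R$4.50

This is a linear program. Let x1 = kg of DAP, x2 = kg of gypsum, x3 = kg of potassium sulfate, x4 = kg of muriate of potash, x5 = kg of bone meal.
Minimize 1.26x1 + 0.24x2 + 1.48x3 + 0.84x4 + 1.05x5 subject to:
  0.19x1 + 0.04x5 ≥ 0.35   (nitrogen)
  0.01x1 + 0.18x2 + 0.18x3 ≥ 0.21   (sulfur)
  0.52x3 + 0.62x4 ≥ 1.42   (potassium (K₂O))
  x1, x2, x3, x4, x5 ≥ 0.
The optimal basis is {DAP, gypsum, muriate of potash}; potassium sulfate, bone meal drop out. There the nitrogen, sulfur, potassium (K₂O) constraints are tight.
Solving gives x1 = 1.842, x2 = 1.064, x4 = 2.29.
Hence cost = 1.26·1.842 + 0.24·1.064 + 0.84·2.29 = R$4.4999.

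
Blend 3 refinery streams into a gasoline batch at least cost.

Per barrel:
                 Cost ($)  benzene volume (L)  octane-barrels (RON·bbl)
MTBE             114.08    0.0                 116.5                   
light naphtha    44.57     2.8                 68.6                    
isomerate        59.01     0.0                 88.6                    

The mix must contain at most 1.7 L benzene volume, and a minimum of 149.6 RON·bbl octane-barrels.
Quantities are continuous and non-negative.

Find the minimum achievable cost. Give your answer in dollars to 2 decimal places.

$98.96

This is a linear program. Let x1 = barrels of MTBE, x2 = barrels of light naphtha, x3 = barrels of isomerate.
Minimize 114.08x1 + 44.57x2 + 59.01x3 subject to:
  2.8x2 ≤ 1.7   (benzene volume)
  116.5x1 + 68.6x2 + 88.6x3 ≥ 149.6   (octane-barrels)
  x1, x2, x3 ≥ 0.
The cheapest feasible vertex uses only light naphtha, isomerate; MTBE is not used. Binding constraints: benzene volume and octane-barrels.
So light naphtha = 0.60714 barrels, isomerate = 1.2184 barrels.
Cost = 44.57·0.60714 + 59.01·1.2184 = 98.9580.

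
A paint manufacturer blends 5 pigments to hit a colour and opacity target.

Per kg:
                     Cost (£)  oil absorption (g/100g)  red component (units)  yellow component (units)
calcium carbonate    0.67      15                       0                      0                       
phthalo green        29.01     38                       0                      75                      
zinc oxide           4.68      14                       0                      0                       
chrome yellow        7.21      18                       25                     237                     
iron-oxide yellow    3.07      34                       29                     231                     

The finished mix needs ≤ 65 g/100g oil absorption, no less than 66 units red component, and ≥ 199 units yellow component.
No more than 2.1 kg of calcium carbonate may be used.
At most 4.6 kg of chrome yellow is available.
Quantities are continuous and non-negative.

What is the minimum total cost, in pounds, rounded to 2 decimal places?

Let x1 = kg of calcium carbonate, x2 = kg of phthalo green, x3 = kg of zinc oxide, x4 = kg of chrome yellow, x5 = kg of iron-oxide yellow.
min 0.67x1 + 29.01x2 + 4.68x3 + 7.21x4 + 3.07x5 with:
  15x1 + 38x2 + 14x3 + 18x4 + 34x5 ≤ 65   (oil absorption)
  25x4 + 29x5 ≥ 66   (red component)
  75x2 + 237x4 + 231x5 ≥ 199   (yellow component)
  x1 ≤ 2.1
  x4 ≤ 4.6
  x1, x2, x3, x4, x5 ≥ 0.
At the optimum only chrome yellow, iron-oxide yellow are positive (calcium carbonate, phthalo green, zinc oxide = 0). The oil absorption and red component requirements are met with equality.
That vertex is x4 = 1.095, x5 = 1.332.
Total cost: 7.21·1.095 + 3.07·1.332 = 11.9842.

£11.98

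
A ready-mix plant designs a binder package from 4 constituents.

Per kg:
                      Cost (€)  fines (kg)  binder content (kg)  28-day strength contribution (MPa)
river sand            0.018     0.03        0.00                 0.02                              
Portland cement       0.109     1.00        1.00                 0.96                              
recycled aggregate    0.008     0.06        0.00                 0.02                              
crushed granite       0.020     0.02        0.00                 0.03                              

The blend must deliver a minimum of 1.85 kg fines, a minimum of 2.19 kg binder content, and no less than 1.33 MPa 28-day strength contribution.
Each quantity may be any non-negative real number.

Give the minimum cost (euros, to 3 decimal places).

Treat it as an LP. Let x1 = kg of river sand, x2 = kg of Portland cement, x3 = kg of recycled aggregate, x4 = kg of crushed granite.
Minimise 0.018x1 + 0.109x2 + 0.008x3 + 0.02x4 s.t.:
  0.03x1 + 1x2 + 0.06x3 + 0.02x4 ≥ 1.85   (fines)
  1x2 ≥ 2.19   (binder content)
  0.02x1 + 0.96x2 + 0.02x3 + 0.03x4 ≥ 1.33   (28-day strength contribution)
  x1, x2, x3, x4 ≥ 0.
The optimal basis is {Portland cement}; river sand, recycled aggregate, crushed granite drop out. There the binder content constraint is tight.
That vertex is x2 = 2.19.
Hence cost = 0.109·2.19 = €0.23871.

€0.239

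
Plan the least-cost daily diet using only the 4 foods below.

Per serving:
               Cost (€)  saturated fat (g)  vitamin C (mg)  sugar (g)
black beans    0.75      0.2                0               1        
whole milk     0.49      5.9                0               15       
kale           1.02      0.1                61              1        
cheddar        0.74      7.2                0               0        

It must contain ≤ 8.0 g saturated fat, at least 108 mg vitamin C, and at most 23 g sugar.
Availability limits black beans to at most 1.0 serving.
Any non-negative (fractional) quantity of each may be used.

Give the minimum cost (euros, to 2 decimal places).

Treat it as an LP. Let x1 = servings of black beans, x2 = servings of whole milk, x3 = servings of kale, x4 = servings of cheddar.
min 0.75x1 + 0.49x2 + 1.02x3 + 0.74x4 with:
  0.2x1 + 5.9x2 + 0.1x3 + 7.2x4 ≤ 8   (saturated fat)
  61x3 ≥ 108   (vitamin C)
  1x1 + 15x2 + 1x3 ≤ 23   (sugar)
  x1 ≤ 1
  x1, x2, x3, x4 ≥ 0.
At the optimum only kale is positive (black beans, whole milk, cheddar = 0). Binding constraint: vitamin C.
Solving gives x3 = 1.77.
Total cost: 1.02·1.77 = 1.8054.

€1.81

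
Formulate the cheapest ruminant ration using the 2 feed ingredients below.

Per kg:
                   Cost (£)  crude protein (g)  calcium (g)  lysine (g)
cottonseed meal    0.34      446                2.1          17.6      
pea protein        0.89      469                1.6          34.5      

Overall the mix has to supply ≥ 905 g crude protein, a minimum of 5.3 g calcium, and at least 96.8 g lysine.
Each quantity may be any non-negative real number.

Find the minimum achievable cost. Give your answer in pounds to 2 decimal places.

£1.87

Let x1 = kg of cottonseed meal, x2 = kg of pea protein.
Minimise 0.34x1 + 0.89x2 s.t.:
  446x1 + 469x2 ≥ 905   (crude protein)
  2.1x1 + 1.6x2 ≥ 5.3   (calcium)
  17.6x1 + 34.5x2 ≥ 96.8   (lysine)
  x1, x2 ≥ 0.
The minimum-cost mix takes nothing from pea protein — only cottonseed meal. Binding constraint: lysine.
That vertex is x1 = 5.5.
Total cost: 0.34·5.5 = 1.8700.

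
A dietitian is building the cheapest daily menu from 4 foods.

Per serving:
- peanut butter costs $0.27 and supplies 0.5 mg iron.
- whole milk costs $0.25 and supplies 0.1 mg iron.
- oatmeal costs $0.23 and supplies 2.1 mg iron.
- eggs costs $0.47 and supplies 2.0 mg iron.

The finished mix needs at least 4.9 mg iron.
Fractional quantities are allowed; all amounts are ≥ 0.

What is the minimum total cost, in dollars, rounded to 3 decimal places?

Let x1 = servings of peanut butter, x2 = servings of whole milk, x3 = servings of oatmeal, x4 = servings of eggs.
Minimize 0.27x1 + 0.25x2 + 0.23x3 + 0.47x4 s.t.:
  0.5x1 + 0.1x2 + 2.1x3 + 2x4 ≥ 4.9   (iron)
  x1, x2, x3, x4 ≥ 0.
The cheapest feasible vertex uses only oatmeal; peanut butter, whole milk, eggs are not used. Binding constraint: iron.
That vertex is x3 = 2.333.
Cost = 0.23·2.333 = 0.53659.

$0.537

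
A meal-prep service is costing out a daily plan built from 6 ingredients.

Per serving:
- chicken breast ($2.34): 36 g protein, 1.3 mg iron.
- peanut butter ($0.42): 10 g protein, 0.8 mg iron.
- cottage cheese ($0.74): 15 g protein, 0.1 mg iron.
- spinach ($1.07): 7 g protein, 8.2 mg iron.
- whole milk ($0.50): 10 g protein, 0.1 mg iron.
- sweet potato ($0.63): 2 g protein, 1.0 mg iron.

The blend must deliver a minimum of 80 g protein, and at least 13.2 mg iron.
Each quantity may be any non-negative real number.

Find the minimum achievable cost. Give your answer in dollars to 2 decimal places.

Let x1 = servings of chicken breast, x2 = servings of peanut butter, x3 = servings of cottage cheese, x4 = servings of spinach, x5 = servings of whole milk, x6 = servings of sweet potato.
Minimise 2.34x1 + 0.42x2 + 0.74x3 + 1.07x4 + 0.5x5 + 0.63x6 s.t.:
  36x1 + 10x2 + 15x3 + 7x4 + 10x5 + 2x6 ≥ 80   (protein)
  1.3x1 + 0.8x2 + 0.1x3 + 8.2x4 + 0.1x5 + 1x6 ≥ 13.2   (iron)
  x1, x2, x3, x4, x5, x6 ≥ 0.
The cheapest feasible vertex uses only peanut butter, spinach; chicken breast, cottage cheese, whole milk, sweet potato are not used. Binding constraints: protein and iron.
Optimal quantities: peanut butter = 7.377 servings, spinach = 0.8901 servings.
Cost = 0.42·7.377 + 1.07·0.8901 = 4.0507.

$4.05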